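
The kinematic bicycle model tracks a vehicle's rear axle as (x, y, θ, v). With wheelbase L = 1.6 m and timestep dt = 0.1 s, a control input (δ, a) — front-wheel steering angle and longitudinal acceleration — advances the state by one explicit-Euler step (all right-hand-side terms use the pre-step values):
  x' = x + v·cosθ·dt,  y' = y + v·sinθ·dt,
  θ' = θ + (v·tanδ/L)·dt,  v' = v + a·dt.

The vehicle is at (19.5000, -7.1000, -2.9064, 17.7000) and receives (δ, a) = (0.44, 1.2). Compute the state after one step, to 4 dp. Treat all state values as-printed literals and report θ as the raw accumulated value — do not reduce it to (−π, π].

x' = 19.5000 + 17.7000·cos(-2.9064)·0.1 = 17.7787
y' = -7.1000 + 17.7000·sin(-2.9064)·0.1 = -7.5125
θ' = -2.9064 + (17.7000/1.6)·tan(0.44)·0.1 = -2.3856
v' = 17.7000 + 1.2000·0.1 = 17.8200

(17.7787, -7.5125, -2.3856, 17.8200)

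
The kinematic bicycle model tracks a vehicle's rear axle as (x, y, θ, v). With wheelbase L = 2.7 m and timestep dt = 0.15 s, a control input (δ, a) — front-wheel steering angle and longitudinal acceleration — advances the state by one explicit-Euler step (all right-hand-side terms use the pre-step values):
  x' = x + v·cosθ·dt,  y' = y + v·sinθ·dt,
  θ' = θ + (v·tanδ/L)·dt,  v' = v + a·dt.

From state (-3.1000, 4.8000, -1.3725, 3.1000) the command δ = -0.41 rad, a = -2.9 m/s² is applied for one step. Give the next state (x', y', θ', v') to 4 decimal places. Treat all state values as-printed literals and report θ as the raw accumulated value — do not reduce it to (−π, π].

(-3.0084, 4.3441, -1.4474, 2.6650)

x' = -3.1000 + 3.1000·cos(-1.3725)·0.15 = -3.0084
y' = 4.8000 + 3.1000·sin(-1.3725)·0.15 = 4.3441
θ' = -1.3725 + (3.1000/2.7)·tan(-0.41)·0.15 = -1.4474
v' = 3.1000 − 2.9000·0.15 = 2.6650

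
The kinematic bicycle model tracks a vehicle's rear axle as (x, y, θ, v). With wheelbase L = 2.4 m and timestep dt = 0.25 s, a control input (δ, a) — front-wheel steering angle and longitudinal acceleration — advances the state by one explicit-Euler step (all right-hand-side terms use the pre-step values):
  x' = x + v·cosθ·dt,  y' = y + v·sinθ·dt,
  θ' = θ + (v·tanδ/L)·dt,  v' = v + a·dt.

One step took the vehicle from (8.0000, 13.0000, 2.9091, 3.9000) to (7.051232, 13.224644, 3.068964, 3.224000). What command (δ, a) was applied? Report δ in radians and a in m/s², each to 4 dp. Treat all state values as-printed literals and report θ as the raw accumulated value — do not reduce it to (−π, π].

δ = 0.3749, a = -2.7040

a = (v'−v)/dt = (-0.676000)/0.25 = -2.7040
Δθ = θ'−θ = 0.159864;  (v·dt/L) = 3.9000·0.25/2.4 = 0.406250
tan δ = Δθ·L/(v·dt) = 0.393511  →  δ = 0.3749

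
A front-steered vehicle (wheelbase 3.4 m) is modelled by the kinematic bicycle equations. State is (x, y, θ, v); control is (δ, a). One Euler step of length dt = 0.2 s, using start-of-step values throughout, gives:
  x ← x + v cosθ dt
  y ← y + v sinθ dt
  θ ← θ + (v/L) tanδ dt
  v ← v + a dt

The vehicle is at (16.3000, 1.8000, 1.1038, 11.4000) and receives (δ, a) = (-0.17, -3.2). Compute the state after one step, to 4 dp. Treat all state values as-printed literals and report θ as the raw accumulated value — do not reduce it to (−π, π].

(17.3265, 3.8359, 0.9887, 10.7600)

x' = 16.3000 + 11.4000·cos(1.1038)·0.2 = 17.3265
y' = 1.8000 + 11.4000·sin(1.1038)·0.2 = 3.8359
θ' = 1.1038 + (11.4000/3.4)·tan(-0.17)·0.2 = 0.9887
v' = 11.4000 − 3.2000·0.2 = 10.7600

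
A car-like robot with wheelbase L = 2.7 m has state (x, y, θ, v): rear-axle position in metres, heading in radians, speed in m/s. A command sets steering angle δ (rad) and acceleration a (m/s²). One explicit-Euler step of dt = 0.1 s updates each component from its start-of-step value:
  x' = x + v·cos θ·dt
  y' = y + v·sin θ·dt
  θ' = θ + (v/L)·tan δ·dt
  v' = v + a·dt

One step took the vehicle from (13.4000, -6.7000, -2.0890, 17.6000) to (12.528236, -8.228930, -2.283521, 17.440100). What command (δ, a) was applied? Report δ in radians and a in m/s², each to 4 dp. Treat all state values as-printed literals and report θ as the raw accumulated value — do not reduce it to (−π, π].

δ = -0.2900, a = -1.5990

a = (v'−v)/dt = (-0.159900)/0.1 = -1.5990
Δθ = θ'−θ = -0.194521;  (v·dt/L) = 17.6000·0.1/2.7 = 0.651852
tan δ = Δθ·L/(v·dt) = -0.298413  →  δ = -0.2900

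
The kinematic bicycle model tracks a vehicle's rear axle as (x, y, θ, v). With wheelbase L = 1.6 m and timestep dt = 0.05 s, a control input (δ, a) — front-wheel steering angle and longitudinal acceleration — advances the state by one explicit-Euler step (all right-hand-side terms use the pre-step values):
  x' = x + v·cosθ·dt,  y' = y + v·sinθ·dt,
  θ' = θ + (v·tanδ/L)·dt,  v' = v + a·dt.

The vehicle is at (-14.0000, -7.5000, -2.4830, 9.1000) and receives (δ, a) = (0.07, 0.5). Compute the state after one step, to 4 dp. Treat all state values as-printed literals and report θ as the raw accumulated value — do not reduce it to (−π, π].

x' = -14.0000 + 9.1000·cos(-2.4830)·0.05 = -14.3598
y' = -7.5000 + 9.1000·sin(-2.4830)·0.05 = -7.7785
θ' = -2.4830 + (9.1000/1.6)·tan(0.07)·0.05 = -2.4631
v' = 9.1000 + 0.5000·0.05 = 9.1250

(-14.3598, -7.7785, -2.4631, 9.1250)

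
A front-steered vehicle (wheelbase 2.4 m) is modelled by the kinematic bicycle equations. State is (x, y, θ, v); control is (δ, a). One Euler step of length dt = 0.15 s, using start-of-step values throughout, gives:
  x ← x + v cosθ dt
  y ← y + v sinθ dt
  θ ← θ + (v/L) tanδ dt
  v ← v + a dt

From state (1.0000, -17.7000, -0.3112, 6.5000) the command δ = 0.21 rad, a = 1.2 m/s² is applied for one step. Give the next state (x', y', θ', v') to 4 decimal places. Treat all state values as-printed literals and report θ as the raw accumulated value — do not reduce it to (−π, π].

(1.9282, -17.9985, -0.2246, 6.6800)

x' = 1.0000 + 6.5000·cos(-0.3112)·0.15 = 1.9282
y' = -17.7000 + 6.5000·sin(-0.3112)·0.15 = -17.9985
θ' = -0.3112 + (6.5000/2.4)·tan(0.21)·0.15 = -0.2246
v' = 6.5000 + 1.2000·0.15 = 6.6800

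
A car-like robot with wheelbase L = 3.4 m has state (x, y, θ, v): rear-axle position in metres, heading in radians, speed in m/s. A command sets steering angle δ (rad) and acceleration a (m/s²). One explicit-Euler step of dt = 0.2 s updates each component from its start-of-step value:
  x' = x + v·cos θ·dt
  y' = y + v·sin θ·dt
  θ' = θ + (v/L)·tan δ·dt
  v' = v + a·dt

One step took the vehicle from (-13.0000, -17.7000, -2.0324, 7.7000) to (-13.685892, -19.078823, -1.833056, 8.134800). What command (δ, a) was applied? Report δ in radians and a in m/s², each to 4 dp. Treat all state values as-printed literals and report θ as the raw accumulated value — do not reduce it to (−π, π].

a = (v'−v)/dt = (0.434800)/0.2 = 2.1740
Δθ = θ'−θ = 0.199344;  (v·dt/L) = 7.7000·0.2/3.4 = 0.452941
tan δ = Δθ·L/(v·dt) = 0.440110  →  δ = 0.4146

δ = 0.4146, a = 2.1740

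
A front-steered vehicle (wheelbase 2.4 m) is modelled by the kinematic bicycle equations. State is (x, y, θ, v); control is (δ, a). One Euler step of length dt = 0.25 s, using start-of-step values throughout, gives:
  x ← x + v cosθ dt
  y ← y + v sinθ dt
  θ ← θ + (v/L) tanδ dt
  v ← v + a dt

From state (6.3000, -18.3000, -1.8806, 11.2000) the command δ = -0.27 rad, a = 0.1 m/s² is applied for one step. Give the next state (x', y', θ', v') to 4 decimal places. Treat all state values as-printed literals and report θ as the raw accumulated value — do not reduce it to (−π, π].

(5.4464, -20.9667, -2.2035, 11.2250)

x' = 6.3000 + 11.2000·cos(-1.8806)·0.25 = 5.4464
y' = -18.3000 + 11.2000·sin(-1.8806)·0.25 = -20.9667
θ' = -1.8806 + (11.2000/2.4)·tan(-0.27)·0.25 = -2.2035
v' = 11.2000 + 0.1000·0.25 = 11.2250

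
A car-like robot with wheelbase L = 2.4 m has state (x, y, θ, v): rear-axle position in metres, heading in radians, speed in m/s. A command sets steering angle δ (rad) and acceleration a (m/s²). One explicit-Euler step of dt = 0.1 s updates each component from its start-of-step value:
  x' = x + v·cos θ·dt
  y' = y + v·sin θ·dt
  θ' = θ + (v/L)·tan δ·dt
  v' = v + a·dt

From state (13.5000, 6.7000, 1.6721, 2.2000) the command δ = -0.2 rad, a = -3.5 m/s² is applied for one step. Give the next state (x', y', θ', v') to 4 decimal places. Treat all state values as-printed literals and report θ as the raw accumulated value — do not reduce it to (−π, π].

x' = 13.5000 + 2.2000·cos(1.6721)·0.1 = 13.4778
y' = 6.7000 + 2.2000·sin(1.6721)·0.1 = 6.9189
θ' = 1.6721 + (2.2000/2.4)·tan(-0.2)·0.1 = 1.6535
v' = 2.2000 − 3.5000·0.1 = 1.8500

(13.4778, 6.9189, 1.6535, 1.8500)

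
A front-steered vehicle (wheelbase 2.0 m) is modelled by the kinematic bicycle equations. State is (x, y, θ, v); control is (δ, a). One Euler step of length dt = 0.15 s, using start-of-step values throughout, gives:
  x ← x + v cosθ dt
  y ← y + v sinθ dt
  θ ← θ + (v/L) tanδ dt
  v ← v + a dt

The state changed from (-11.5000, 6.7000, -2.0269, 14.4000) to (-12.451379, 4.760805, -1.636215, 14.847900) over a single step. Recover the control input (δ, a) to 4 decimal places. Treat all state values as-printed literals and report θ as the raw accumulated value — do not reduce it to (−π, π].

a = (v'−v)/dt = (0.447900)/0.15 = 2.9860
Δθ = θ'−θ = 0.390685;  (v·dt/L) = 14.4000·0.15/2.0 = 1.080000
tan δ = Δθ·L/(v·dt) = 0.361745  →  δ = 0.3471

δ = 0.3471, a = 2.9860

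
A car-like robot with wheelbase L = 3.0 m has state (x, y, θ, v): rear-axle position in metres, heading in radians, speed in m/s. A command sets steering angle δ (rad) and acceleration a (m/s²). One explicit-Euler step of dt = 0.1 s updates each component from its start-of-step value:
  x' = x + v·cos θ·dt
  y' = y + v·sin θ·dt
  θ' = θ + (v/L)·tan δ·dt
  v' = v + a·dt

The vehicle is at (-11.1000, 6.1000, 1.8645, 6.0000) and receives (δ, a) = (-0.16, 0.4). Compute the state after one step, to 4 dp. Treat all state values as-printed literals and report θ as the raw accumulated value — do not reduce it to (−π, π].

(-11.2737, 6.6743, 1.8322, 6.0400)

x' = -11.1000 + 6.0000·cos(1.8645)·0.1 = -11.2737
y' = 6.1000 + 6.0000·sin(1.8645)·0.1 = 6.6743
θ' = 1.8645 + (6.0000/3.0)·tan(-0.16)·0.1 = 1.8322
v' = 6.0000 + 0.4000·0.1 = 6.0400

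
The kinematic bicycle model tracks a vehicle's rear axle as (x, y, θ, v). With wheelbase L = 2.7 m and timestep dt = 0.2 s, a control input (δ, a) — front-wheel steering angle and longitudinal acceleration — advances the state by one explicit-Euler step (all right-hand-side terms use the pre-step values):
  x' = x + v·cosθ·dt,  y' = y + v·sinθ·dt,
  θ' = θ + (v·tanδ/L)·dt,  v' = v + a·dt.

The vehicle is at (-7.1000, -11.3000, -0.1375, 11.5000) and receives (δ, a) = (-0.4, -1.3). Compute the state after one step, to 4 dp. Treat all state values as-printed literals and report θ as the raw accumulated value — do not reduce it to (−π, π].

(-4.8217, -11.6153, -0.4977, 11.2400)

x' = -7.1000 + 11.5000·cos(-0.1375)·0.2 = -4.8217
y' = -11.3000 + 11.5000·sin(-0.1375)·0.2 = -11.6153
θ' = -0.1375 + (11.5000/2.7)·tan(-0.4)·0.2 = -0.4977
v' = 11.5000 − 1.3000·0.2 = 11.2400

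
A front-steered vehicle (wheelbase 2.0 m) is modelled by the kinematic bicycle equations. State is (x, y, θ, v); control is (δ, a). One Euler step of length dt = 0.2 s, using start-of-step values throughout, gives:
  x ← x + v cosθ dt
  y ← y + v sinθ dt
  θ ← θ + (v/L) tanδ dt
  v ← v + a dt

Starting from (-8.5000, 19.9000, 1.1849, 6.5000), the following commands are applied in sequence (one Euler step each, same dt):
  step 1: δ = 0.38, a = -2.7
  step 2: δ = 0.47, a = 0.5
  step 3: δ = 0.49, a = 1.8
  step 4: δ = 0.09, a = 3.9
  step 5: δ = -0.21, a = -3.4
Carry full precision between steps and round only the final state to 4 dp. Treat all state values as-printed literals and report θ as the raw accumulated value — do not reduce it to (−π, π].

(-9.4506, 25.8289, 1.9750, 6.5200)

after step 1 (δ=0.38, a=-2.7): (-8.010693, 21.104400, 1.444518, 5.960000)
after step 2 (δ=0.47, a=0.5): (-7.860570, 22.286909, 1.747266, 6.060000)
after step 3 (δ=0.49, a=1.8): (-8.073342, 23.480086, 2.070499, 6.420000)
after step 4 (δ=0.09, a=3.9): (-8.688590, 24.607085, 2.128436, 7.200000)
after step 5 (δ=-0.21, a=-3.4): (-9.450616, 25.828934, 1.974973, 6.520000)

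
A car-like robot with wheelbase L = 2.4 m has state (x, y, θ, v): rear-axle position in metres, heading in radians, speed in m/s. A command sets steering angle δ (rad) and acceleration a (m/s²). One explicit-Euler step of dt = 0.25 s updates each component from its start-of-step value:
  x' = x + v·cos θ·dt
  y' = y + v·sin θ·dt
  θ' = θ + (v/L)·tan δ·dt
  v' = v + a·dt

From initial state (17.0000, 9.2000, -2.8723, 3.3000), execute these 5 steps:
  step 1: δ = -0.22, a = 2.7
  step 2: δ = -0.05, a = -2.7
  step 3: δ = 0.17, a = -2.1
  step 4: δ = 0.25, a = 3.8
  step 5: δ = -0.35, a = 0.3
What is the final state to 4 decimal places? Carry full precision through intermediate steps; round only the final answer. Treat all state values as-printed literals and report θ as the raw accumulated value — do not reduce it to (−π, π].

after step 1 (δ=-0.22, a=2.7): (16.204734, 8.980509, -2.949169, 3.975000)
after step 2 (δ=-0.05, a=-2.7): (15.229325, 8.790466, -2.969890, 3.300000)
after step 3 (δ=0.17, a=-2.1): (14.416456, 8.649506, -2.910883, 2.775000)
after step 4 (δ=0.25, a=3.8): (13.741087, 8.490867, -2.837073, 3.725000)
after step 5 (δ=-0.35, a=0.3): (12.852683, 8.211645, -2.978711, 3.800000)

(12.8527, 8.2116, -2.9787, 3.8000)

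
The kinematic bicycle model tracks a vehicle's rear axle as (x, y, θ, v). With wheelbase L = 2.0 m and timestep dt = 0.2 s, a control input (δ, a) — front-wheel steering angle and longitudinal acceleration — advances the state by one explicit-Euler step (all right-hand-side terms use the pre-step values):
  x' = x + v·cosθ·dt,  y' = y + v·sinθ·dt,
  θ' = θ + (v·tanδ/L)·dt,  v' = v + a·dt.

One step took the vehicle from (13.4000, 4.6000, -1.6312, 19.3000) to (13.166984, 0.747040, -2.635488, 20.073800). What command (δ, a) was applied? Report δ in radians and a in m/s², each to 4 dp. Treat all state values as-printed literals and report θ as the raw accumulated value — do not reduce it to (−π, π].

a = (v'−v)/dt = (0.773800)/0.2 = 3.8690
Δθ = θ'−θ = -1.004288;  (v·dt/L) = 19.3000·0.2/2.0 = 1.930000
tan δ = Δθ·L/(v·dt) = -0.520356  →  δ = -0.4798

δ = -0.4798, a = 3.8690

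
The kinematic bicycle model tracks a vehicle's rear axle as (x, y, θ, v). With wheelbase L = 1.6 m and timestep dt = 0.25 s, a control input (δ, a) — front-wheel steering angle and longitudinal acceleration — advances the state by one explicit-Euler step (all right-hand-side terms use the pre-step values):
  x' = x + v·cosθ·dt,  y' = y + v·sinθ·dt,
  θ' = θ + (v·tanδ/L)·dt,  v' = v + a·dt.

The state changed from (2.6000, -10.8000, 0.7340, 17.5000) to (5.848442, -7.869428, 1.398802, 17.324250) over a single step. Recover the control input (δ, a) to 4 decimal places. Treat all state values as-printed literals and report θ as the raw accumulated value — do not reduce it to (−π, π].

a = (v'−v)/dt = (-0.175750)/0.25 = -0.7030
Δθ = θ'−θ = 0.664802;  (v·dt/L) = 17.5000·0.25/1.6 = 2.734375
tan δ = Δθ·L/(v·dt) = 0.243128  →  δ = 0.2385

δ = 0.2385, a = -0.7030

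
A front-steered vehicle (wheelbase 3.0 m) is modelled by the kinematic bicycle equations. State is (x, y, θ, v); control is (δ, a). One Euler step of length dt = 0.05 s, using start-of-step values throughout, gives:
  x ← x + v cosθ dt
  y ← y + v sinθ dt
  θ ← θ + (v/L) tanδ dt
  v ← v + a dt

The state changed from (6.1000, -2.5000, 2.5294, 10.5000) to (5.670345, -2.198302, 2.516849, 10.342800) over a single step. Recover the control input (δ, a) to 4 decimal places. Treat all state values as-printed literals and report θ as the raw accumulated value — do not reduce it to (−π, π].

a = (v'−v)/dt = (-0.157200)/0.05 = -3.1440
Δθ = θ'−θ = -0.012551;  (v·dt/L) = 10.5000·0.05/3.0 = 0.175000
tan δ = Δθ·L/(v·dt) = -0.071720  →  δ = -0.0716

δ = -0.0716, a = -3.1440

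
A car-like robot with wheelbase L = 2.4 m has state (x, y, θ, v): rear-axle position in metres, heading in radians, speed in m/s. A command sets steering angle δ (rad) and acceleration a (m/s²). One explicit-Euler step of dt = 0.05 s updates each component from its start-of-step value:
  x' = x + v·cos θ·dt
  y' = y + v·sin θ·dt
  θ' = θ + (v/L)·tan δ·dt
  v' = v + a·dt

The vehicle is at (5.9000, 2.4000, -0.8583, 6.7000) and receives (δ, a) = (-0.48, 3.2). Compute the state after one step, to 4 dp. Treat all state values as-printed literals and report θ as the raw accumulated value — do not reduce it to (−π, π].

(6.1190, 2.1465, -0.9310, 6.8600)

x' = 5.9000 + 6.7000·cos(-0.8583)·0.05 = 6.1190
y' = 2.4000 + 6.7000·sin(-0.8583)·0.05 = 2.1465
θ' = -0.8583 + (6.7000/2.4)·tan(-0.48)·0.05 = -0.9310
v' = 6.7000 + 3.2000·0.05 = 6.8600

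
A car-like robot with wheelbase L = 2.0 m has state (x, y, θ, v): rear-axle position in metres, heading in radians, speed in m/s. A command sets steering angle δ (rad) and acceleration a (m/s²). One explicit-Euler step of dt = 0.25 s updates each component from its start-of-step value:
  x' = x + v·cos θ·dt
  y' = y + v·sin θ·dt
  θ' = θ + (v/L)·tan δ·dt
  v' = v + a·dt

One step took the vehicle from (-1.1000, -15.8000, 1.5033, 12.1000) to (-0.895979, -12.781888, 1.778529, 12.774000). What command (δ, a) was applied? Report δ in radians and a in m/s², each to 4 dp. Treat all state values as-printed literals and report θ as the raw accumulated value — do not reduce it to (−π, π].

a = (v'−v)/dt = (0.674000)/0.25 = 2.6960
Δθ = θ'−θ = 0.275229;  (v·dt/L) = 12.1000·0.25/2.0 = 1.512500
tan δ = Δθ·L/(v·dt) = 0.181970  →  δ = 0.1800

δ = 0.1800, a = 2.6960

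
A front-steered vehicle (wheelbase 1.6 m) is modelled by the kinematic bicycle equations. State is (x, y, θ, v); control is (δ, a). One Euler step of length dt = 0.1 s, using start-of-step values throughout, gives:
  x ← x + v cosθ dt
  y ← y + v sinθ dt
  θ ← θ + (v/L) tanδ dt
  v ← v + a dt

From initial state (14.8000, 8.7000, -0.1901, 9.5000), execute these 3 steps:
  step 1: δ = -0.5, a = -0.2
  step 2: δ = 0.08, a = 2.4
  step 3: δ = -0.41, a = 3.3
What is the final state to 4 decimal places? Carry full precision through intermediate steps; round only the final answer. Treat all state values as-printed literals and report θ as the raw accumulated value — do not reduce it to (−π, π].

(17.4261, 7.6164, -0.7310, 10.0500)

after step 1 (δ=-0.5, a=-0.2): (15.732886, 8.520491, -0.514467, 9.480000)
after step 2 (δ=0.08, a=2.4): (16.558172, 8.054007, -0.466966, 9.720000)
after step 3 (δ=-0.41, a=3.3): (17.426108, 7.616434, -0.731004, 10.050000)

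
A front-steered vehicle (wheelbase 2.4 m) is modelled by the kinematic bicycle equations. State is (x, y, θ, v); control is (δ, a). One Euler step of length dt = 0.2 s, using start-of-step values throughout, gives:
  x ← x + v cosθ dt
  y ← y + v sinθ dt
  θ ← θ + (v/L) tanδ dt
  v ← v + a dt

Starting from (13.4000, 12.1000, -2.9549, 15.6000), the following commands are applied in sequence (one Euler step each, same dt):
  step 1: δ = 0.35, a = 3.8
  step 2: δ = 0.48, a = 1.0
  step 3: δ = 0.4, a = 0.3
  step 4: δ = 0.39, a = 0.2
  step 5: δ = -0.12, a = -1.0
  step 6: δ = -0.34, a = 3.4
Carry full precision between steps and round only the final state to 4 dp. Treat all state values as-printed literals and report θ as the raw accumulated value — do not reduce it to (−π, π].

after step 1 (δ=0.35, a=3.8): (10.334215, 11.520897, -2.480363, 16.360000)
after step 2 (δ=0.48, a=1.0): (7.751829, 9.511601, -1.770597, 16.560000)
after step 3 (δ=0.4, a=0.3): (7.094484, 6.265490, -1.187142, 16.620000)
after step 4 (δ=0.39, a=0.2): (8.338695, 3.183134, -0.617831, 16.660000)
after step 5 (δ=-0.12, a=-1.0): (11.054731, 1.253011, -0.785235, 16.460000)
after step 6 (δ=-0.34, a=3.4): (13.382905, -1.074405, -1.270445, 17.140000)

(13.3829, -1.0744, -1.2704, 17.1400)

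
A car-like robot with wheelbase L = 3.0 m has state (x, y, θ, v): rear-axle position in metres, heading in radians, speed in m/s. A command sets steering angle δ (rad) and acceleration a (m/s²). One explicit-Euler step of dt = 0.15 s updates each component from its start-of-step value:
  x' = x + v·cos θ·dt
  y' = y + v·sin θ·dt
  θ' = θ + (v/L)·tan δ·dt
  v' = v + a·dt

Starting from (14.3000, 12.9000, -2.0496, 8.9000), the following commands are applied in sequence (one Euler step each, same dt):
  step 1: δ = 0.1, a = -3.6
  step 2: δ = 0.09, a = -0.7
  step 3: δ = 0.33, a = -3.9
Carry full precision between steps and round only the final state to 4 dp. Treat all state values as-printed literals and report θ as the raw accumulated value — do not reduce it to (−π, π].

(12.6793, 9.4352, -1.8259, 7.6700)

after step 1 (δ=0.1, a=-3.6): (13.684942, 11.715125, -2.004951, 8.360000)
after step 2 (δ=0.09, a=-0.7): (13.157455, 10.577464, -1.967229, 8.255000)
after step 3 (δ=0.33, a=-3.9): (12.679329, 9.435247, -1.825852, 7.670000)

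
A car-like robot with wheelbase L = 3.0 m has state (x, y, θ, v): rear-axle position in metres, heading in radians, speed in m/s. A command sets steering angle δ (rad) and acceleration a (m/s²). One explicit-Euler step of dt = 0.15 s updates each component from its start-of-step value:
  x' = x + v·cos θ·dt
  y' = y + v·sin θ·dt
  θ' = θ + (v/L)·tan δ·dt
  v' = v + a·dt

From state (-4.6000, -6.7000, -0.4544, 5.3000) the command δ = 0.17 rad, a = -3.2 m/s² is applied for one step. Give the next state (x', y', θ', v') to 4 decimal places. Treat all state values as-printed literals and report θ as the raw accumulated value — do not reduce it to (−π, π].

x' = -4.6000 + 5.3000·cos(-0.4544)·0.15 = -3.8857
y' = -6.7000 + 5.3000·sin(-0.4544)·0.15 = -7.0489
θ' = -0.4544 + (5.3000/3.0)·tan(0.17)·0.15 = -0.4089
v' = 5.3000 − 3.2000·0.15 = 4.8200

(-3.8857, -7.0489, -0.4089, 4.8200)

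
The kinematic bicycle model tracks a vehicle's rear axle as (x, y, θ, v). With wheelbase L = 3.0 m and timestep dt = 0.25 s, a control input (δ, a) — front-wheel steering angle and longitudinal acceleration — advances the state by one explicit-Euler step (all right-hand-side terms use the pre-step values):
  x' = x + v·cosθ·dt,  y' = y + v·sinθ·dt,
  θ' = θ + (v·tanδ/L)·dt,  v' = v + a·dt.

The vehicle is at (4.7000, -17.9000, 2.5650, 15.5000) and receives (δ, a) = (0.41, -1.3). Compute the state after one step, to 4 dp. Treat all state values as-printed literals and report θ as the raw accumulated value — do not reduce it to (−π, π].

(1.4515, -15.7875, 3.1264, 15.1750)

x' = 4.7000 + 15.5000·cos(2.5650)·0.25 = 1.4515
y' = -17.9000 + 15.5000·sin(2.5650)·0.25 = -15.7875
θ' = 2.5650 + (15.5000/3.0)·tan(0.41)·0.25 = 3.1264
v' = 15.5000 − 1.3000·0.25 = 15.1750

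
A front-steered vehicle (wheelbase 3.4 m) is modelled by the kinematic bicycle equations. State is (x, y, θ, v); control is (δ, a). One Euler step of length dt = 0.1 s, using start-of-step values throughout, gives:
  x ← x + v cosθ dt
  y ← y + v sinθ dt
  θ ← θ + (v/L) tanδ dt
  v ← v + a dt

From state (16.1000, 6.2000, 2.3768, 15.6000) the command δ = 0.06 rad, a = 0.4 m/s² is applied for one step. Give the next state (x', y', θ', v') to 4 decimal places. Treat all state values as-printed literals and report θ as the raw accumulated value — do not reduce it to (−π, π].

(14.9744, 7.2801, 2.4044, 15.6400)

x' = 16.1000 + 15.6000·cos(2.3768)·0.1 = 14.9744
y' = 6.2000 + 15.6000·sin(2.3768)·0.1 = 7.2801
θ' = 2.3768 + (15.6000/3.4)·tan(0.06)·0.1 = 2.4044
v' = 15.6000 + 0.4000·0.1 = 15.6400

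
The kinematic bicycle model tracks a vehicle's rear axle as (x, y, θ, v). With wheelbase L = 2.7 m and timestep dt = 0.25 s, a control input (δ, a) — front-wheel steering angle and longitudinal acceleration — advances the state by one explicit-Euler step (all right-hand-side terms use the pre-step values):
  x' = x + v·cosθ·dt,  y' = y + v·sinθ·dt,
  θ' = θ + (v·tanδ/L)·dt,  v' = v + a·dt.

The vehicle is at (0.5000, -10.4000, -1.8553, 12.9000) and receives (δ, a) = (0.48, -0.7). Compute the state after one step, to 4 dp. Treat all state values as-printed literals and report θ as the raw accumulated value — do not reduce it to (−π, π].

x' = 0.5000 + 12.9000·cos(-1.8553)·0.25 = -0.4052
y' = -10.4000 + 12.9000·sin(-1.8553)·0.25 = -13.4954
θ' = -1.8553 + (12.9000/2.7)·tan(0.48)·0.25 = -1.2335
v' = 12.9000 − 0.7000·0.25 = 12.7250

(-0.4052, -13.4954, -1.2335, 12.7250)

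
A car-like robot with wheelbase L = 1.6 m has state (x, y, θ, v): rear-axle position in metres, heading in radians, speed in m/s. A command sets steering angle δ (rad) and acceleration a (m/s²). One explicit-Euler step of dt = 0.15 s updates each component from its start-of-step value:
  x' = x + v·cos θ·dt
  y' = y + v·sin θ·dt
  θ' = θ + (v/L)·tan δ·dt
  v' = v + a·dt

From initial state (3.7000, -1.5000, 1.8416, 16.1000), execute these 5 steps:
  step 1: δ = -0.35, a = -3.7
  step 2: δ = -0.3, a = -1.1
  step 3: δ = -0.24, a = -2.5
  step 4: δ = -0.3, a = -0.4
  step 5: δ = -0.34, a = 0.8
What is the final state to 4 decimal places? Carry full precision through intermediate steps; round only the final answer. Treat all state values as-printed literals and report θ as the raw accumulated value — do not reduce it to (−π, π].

after step 1 (δ=-0.35, a=-3.7): (3.053973, 0.826988, 1.290635, 15.545000)
after step 2 (δ=-0.3, a=-1.1): (3.698727, 3.067825, 0.839826, 15.380000)
after step 3 (δ=-0.24, a=-2.5): (5.238863, 4.785449, 0.486975, 15.005000)
after step 4 (δ=-0.3, a=-0.4): (7.227969, 5.838698, 0.051826, 14.945000)
after step 5 (δ=-0.34, a=0.8): (9.466709, 5.954826, -0.443793, 15.065000)

(9.4667, 5.9548, -0.4438, 15.0650)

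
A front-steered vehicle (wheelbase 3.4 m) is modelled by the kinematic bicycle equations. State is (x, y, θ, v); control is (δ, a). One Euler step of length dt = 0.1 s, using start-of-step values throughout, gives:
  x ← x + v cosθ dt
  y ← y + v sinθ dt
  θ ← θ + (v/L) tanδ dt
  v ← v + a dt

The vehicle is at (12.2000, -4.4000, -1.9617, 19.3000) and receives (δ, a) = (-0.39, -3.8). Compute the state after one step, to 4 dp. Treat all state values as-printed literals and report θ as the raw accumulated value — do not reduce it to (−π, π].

(11.4646, -6.1844, -2.1950, 18.9200)

x' = 12.2000 + 19.3000·cos(-1.9617)·0.1 = 11.4646
y' = -4.4000 + 19.3000·sin(-1.9617)·0.1 = -6.1844
θ' = -1.9617 + (19.3000/3.4)·tan(-0.39)·0.1 = -2.1950
v' = 19.3000 − 3.8000·0.1 = 18.9200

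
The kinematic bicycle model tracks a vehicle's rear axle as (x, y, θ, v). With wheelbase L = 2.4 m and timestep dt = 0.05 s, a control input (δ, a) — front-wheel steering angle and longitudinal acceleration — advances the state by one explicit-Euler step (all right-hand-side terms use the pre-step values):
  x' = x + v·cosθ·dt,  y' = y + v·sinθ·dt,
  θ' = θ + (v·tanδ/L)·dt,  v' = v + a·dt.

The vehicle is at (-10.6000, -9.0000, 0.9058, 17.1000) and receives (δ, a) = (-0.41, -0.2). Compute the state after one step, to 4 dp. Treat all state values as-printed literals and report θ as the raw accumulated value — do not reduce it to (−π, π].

x' = -10.6000 + 17.1000·cos(0.9058)·0.05 = -10.0724
y' = -9.0000 + 17.1000·sin(0.9058)·0.05 = -8.3272
θ' = 0.9058 + (17.1000/2.4)·tan(-0.41)·0.05 = 0.7510
v' = 17.1000 − 0.2000·0.05 = 17.0900

(-10.0724, -8.3272, 0.7510, 17.0900)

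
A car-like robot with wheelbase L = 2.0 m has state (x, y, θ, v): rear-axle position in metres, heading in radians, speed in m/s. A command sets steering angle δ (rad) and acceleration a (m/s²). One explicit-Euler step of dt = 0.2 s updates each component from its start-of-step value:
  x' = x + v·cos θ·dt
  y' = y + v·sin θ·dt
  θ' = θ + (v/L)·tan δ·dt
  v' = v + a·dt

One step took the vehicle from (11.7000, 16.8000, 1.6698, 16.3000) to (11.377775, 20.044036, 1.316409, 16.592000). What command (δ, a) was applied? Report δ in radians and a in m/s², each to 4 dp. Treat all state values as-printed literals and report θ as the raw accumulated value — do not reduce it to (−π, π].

δ = -0.2135, a = 1.4600

a = (v'−v)/dt = (0.292000)/0.2 = 1.4600
Δθ = θ'−θ = -0.353391;  (v·dt/L) = 16.3000·0.2/2.0 = 1.630000
tan δ = Δθ·L/(v·dt) = -0.216804  →  δ = -0.2135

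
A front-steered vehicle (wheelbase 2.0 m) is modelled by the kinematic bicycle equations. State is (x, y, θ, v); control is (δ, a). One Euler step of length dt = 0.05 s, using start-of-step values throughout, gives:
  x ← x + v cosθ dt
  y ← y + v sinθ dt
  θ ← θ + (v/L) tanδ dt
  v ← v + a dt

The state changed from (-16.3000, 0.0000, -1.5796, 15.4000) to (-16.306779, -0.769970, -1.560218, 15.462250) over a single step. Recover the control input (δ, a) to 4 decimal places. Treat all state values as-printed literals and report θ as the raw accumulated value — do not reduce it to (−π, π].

a = (v'−v)/dt = (0.062250)/0.05 = 1.2450
Δθ = θ'−θ = 0.019382;  (v·dt/L) = 15.4000·0.05/2.0 = 0.385000
tan δ = Δθ·L/(v·dt) = 0.050343  →  δ = 0.0503

δ = 0.0503, a = 1.2450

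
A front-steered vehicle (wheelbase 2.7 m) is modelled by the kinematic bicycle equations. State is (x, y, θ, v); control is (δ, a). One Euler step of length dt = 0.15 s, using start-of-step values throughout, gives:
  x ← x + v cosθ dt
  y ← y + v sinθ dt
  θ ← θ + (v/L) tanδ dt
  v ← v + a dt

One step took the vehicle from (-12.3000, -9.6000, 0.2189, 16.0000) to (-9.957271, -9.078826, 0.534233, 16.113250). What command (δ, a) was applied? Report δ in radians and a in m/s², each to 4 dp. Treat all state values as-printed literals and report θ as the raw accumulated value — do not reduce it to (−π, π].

δ = 0.3409, a = 0.7550

a = (v'−v)/dt = (0.113250)/0.15 = 0.7550
Δθ = θ'−θ = 0.315333;  (v·dt/L) = 16.0000·0.15/2.7 = 0.888889
tan δ = Δθ·L/(v·dt) = 0.354750  →  δ = 0.3409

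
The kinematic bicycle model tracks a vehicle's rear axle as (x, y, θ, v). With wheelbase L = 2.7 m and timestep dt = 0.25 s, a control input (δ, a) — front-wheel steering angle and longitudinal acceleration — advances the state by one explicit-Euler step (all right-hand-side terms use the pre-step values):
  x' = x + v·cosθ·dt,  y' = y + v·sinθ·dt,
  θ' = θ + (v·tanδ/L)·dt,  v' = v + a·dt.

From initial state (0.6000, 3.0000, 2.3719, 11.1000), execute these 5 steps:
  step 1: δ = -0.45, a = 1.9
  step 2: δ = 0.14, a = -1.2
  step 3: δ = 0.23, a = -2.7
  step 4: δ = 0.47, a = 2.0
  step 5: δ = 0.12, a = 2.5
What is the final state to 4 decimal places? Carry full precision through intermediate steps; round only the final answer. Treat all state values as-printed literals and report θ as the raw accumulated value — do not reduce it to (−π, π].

after step 1 (δ=-0.45, a=1.9): (-1.392796, 4.931163, 1.875427, 11.575000)
after step 2 (δ=0.14, a=-1.2): (-2.260749, 7.691678, 2.026461, 11.275000)
after step 3 (δ=0.23, a=-2.7): (-3.501166, 10.222828, 2.270902, 10.600000)
after step 4 (δ=0.47, a=2.0): (-5.208558, 12.249478, 2.769462, 11.100000)
after step 5 (δ=0.12, a=2.5): (-7.793622, 13.258473, 2.893390, 11.725000)

(-7.7936, 13.2585, 2.8934, 11.7250)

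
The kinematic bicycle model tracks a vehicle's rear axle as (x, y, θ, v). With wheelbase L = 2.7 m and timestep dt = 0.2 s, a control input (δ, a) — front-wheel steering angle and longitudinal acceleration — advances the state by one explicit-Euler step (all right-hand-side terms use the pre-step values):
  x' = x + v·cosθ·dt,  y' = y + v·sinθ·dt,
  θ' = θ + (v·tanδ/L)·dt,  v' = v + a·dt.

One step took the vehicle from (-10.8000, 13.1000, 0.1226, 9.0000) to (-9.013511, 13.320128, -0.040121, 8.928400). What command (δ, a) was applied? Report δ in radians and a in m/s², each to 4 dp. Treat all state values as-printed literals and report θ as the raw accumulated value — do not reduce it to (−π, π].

a = (v'−v)/dt = (-0.071600)/0.2 = -0.3580
Δθ = θ'−θ = -0.162721;  (v·dt/L) = 9.0000·0.2/2.7 = 0.666667
tan δ = Δθ·L/(v·dt) = -0.244082  →  δ = -0.2394

δ = -0.2394, a = -0.3580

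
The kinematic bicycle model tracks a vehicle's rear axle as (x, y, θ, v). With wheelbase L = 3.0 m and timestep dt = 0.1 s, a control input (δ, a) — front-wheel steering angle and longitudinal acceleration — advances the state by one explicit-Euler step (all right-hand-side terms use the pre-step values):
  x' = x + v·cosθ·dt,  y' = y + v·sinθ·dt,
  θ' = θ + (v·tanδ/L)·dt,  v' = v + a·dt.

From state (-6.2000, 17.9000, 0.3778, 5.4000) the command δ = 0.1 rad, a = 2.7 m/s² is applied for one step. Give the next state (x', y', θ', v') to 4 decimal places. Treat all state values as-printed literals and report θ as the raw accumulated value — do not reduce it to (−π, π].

(-5.6981, 18.0992, 0.3959, 5.6700)

x' = -6.2000 + 5.4000·cos(0.3778)·0.1 = -5.6981
y' = 17.9000 + 5.4000·sin(0.3778)·0.1 = 18.0992
θ' = 0.3778 + (5.4000/3.0)·tan(0.1)·0.1 = 0.3959
v' = 5.4000 + 2.7000·0.1 = 5.6700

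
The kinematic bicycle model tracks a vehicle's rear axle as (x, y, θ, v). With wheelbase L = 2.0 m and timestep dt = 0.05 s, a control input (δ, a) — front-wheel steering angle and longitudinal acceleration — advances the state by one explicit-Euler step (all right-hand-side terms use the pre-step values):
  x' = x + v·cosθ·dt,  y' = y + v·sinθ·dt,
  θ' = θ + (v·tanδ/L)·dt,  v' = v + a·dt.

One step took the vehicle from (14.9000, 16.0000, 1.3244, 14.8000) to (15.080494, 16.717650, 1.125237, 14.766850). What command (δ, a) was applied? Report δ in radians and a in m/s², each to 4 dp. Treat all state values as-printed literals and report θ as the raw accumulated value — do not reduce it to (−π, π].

a = (v'−v)/dt = (-0.033150)/0.05 = -0.6630
Δθ = θ'−θ = -0.199163;  (v·dt/L) = 14.8000·0.05/2.0 = 0.370000
tan δ = Δθ·L/(v·dt) = -0.538278  →  δ = -0.4938

δ = -0.4938, a = -0.6630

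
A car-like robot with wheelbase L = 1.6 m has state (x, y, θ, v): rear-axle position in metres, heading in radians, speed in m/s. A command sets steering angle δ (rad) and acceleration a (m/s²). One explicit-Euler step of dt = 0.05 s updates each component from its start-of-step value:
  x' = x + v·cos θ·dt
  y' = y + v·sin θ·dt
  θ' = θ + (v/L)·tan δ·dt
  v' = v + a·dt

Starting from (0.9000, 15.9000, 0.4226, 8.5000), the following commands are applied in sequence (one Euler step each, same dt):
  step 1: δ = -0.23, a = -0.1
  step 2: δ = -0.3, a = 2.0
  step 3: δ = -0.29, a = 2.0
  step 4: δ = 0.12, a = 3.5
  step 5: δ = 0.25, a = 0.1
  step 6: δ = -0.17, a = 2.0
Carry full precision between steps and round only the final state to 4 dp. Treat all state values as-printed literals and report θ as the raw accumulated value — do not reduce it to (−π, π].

(3.3800, 16.6611, 0.2541, 8.9750)

after step 1 (δ=-0.23, a=-0.1): (1.287611, 16.074307, 0.360406, 8.495000)
after step 2 (δ=-0.3, a=2.0): (1.685072, 16.224096, 0.278287, 8.595000)
after step 3 (δ=-0.29, a=2.0): (2.098289, 16.342152, 0.198135, 8.695000)
after step 4 (δ=0.12, a=3.5): (2.524533, 16.427729, 0.230898, 8.870000)
after step 5 (δ=0.25, a=0.1): (2.956263, 16.529225, 0.301676, 8.875000)
after step 6 (δ=-0.17, a=2.0): (3.379973, 16.661072, 0.254068, 8.975000)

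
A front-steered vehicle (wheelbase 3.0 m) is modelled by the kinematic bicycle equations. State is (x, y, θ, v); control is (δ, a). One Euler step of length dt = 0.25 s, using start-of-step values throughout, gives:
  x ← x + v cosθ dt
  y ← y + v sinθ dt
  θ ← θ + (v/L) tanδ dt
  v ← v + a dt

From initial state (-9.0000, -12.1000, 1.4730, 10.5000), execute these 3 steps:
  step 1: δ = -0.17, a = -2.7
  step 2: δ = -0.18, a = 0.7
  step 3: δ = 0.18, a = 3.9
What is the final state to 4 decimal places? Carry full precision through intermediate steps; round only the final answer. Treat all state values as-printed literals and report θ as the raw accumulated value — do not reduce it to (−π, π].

after step 1 (δ=-0.17, a=-2.7): (-8.743694, -9.487543, 1.322800, 9.825000)
after step 2 (δ=-0.18, a=0.7): (-8.140778, -7.106439, 1.173813, 10.000000)
after step 3 (δ=0.18, a=3.9): (-7.174182, -4.800860, 1.325454, 10.975000)

(-7.1742, -4.8009, 1.3255, 10.9750)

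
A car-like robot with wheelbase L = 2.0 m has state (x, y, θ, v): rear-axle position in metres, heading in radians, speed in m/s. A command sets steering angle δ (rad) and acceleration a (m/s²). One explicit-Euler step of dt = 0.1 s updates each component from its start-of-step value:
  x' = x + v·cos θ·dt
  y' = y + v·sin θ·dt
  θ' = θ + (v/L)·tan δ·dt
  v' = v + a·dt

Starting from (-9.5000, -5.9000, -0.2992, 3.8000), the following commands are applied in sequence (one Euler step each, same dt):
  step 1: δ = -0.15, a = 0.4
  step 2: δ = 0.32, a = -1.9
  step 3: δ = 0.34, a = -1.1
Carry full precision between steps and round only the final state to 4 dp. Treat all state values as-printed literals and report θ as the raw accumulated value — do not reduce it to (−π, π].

(-8.4210, -6.2310, -0.1997, 3.5400)

after step 1 (δ=-0.15, a=0.4): (-9.136882, -6.012007, -0.327916, 3.840000)
after step 2 (δ=0.32, a=-1.9): (-8.773344, -6.135682, -0.264289, 3.650000)
after step 3 (δ=0.34, a=-1.1): (-8.421017, -6.231029, -0.199732, 3.540000)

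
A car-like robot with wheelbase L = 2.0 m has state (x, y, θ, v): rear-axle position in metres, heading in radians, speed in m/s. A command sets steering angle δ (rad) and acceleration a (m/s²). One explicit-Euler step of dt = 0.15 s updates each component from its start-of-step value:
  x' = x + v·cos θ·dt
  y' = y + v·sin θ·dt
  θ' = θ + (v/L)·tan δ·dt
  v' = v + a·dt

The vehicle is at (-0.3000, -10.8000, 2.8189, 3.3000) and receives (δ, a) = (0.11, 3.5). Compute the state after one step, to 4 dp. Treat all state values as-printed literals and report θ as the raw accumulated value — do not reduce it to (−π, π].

x' = -0.3000 + 3.3000·cos(2.8189)·0.15 = -0.7695
y' = -10.8000 + 3.3000·sin(2.8189)·0.15 = -10.6430
θ' = 2.8189 + (3.3000/2.0)·tan(0.11)·0.15 = 2.8462
v' = 3.3000 + 3.5000·0.15 = 3.8250

(-0.7695, -10.6430, 2.8462, 3.8250)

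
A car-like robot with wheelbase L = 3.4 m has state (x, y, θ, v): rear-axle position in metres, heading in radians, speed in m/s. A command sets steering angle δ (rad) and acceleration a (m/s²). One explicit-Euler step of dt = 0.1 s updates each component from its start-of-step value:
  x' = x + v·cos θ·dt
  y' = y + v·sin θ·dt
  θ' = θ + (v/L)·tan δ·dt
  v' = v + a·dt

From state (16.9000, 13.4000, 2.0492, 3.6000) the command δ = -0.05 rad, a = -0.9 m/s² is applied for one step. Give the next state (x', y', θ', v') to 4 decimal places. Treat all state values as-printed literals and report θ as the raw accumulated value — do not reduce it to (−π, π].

(16.7343, 13.7196, 2.0439, 3.5100)

x' = 16.9000 + 3.6000·cos(2.0492)·0.1 = 16.7343
y' = 13.4000 + 3.6000·sin(2.0492)·0.1 = 13.7196
θ' = 2.0492 + (3.6000/3.4)·tan(-0.05)·0.1 = 2.0439
v' = 3.6000 − 0.9000·0.1 = 3.5100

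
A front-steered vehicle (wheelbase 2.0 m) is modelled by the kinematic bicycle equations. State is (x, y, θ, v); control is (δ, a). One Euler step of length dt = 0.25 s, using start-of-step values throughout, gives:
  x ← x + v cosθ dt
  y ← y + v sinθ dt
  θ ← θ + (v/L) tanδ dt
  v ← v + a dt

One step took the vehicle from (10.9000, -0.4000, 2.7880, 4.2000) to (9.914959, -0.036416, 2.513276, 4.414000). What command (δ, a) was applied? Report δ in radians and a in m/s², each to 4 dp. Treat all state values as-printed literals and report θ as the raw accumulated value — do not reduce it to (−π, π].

δ = -0.4821, a = 0.8560

a = (v'−v)/dt = (0.214000)/0.25 = 0.8560
Δθ = θ'−θ = -0.274724;  (v·dt/L) = 4.2000·0.25/2.0 = 0.525000
tan δ = Δθ·L/(v·dt) = -0.523284  →  δ = -0.4821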